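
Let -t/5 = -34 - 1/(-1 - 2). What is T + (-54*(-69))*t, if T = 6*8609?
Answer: 678864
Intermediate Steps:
T = 51654
t = 505/3 (t = -5*(-34 - 1/(-1 - 2)) = -5*(-34 - 1/(-3)) = -5*(-34 - 1*(-⅓)) = -5*(-34 + ⅓) = -5*(-101/3) = 505/3 ≈ 168.33)
T + (-54*(-69))*t = 51654 - 54*(-69)*(505/3) = 51654 + 3726*(505/3) = 51654 + 627210 = 678864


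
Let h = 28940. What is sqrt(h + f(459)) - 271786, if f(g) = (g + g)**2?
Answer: -271786 + 4*sqrt(54479) ≈ -2.7085e+5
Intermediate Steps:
f(g) = 4*g**2 (f(g) = (2*g)**2 = 4*g**2)
sqrt(h + f(459)) - 271786 = sqrt(28940 + 4*459**2) - 271786 = sqrt(28940 + 4*210681) - 271786 = sqrt(28940 + 842724) - 271786 = sqrt(871664) - 271786 = 4*sqrt(54479) - 271786 = -271786 + 4*sqrt(54479)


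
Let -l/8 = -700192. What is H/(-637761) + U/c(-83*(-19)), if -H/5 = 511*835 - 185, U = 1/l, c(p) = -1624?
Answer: 19399127443842239/5801644510255104 ≈ 3.3437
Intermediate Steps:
l = 5601536 (l = -8*(-700192) = 5601536)
U = 1/5601536 ≈ 1.7852e-7
H = -2132500 (H = -5*(511*835 - 185) = -5*(426685 - 185) = -5*426500 = -2132500)
H/(-637761) + U/c(-83*(-19)) = -2132500/(-637761) + (1/5601536)/(-1624) = -2132500*(-1/637761) + (1/5601536)*(-1/1624) = 2132500/637761 - 1/9096894464 = 19399127443842239/5801644510255104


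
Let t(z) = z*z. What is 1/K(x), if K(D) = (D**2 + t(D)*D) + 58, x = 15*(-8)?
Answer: -1/1713542 ≈ -5.8359e-7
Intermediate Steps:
t(z) = z**2
x = -120
K(D) = 58 + D**2 + D**3 (K(D) = (D**2 + D**2*D) + 58 = (D**2 + D**3) + 58 = 58 + D**2 + D**3)
1/K(x) = 1/(58 + (-120)**2 + (-120)**3) = 1/(58 + 14400 - 1728000) = 1/(-1713542) = -1/1713542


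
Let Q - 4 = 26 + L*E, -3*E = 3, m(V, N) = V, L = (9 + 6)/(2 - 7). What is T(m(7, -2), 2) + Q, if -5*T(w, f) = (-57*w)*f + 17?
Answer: 946/5 ≈ 189.20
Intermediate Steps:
L = -3 (L = 15/(-5) = 15*(-1/5) = -3)
E = -1 (E = -1/3*3 = -1)
T(w, f) = -17/5 + 57*f*w/5 (T(w, f) = -((-57*w)*f + 17)/5 = -(-57*f*w + 17)/5 = -(17 - 57*f*w)/5 = -17/5 + 57*f*w/5)
Q = 33 (Q = 4 + (26 - 3*(-1)) = 4 + (26 + 3) = 4 + 29 = 33)
T(m(7, -2), 2) + Q = (-17/5 + (57/5)*2*7) + 33 = (-17/5 + 798/5) + 33 = 781/5 + 33 = 946/5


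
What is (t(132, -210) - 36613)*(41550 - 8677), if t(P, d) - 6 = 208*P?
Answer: -300820823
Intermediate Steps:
t(P, d) = 6 + 208*P
(t(132, -210) - 36613)*(41550 - 8677) = ((6 + 208*132) - 36613)*(41550 - 8677) = ((6 + 27456) - 36613)*32873 = (27462 - 36613)*32873 = -9151*32873 = -300820823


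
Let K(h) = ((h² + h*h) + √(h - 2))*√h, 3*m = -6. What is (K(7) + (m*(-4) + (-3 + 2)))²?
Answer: (7 + √7*(98 + √5))² ≈ 74093.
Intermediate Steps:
m = -2 (m = (⅓)*(-6) = -2)
K(h) = √h*(√(-2 + h) + 2*h²) (K(h) = ((h² + h²) + √(-2 + h))*√h = (2*h² + √(-2 + h))*√h = (√(-2 + h) + 2*h²)*√h = √h*(√(-2 + h) + 2*h²))
(K(7) + (m*(-4) + (-3 + 2)))² = (√7*(√(-2 + 7) + 2*7²) + (-2*(-4) + (-3 + 2)))² = (√7*(√5 + 2*49) + (8 - 1))² = (√7*(√5 + 98) + 7)² = (√7*(98 + √5) + 7)² = (7 + √7*(98 + √5))²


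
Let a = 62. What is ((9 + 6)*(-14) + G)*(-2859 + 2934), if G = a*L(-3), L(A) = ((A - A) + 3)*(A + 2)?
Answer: -29700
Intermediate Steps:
L(A) = 6 + 3*A (L(A) = (0 + 3)*(2 + A) = 3*(2 + A) = 6 + 3*A)
G = -186 (G = 62*(6 + 3*(-3)) = 62*(6 - 9) = 62*(-3) = -186)
((9 + 6)*(-14) + G)*(-2859 + 2934) = ((9 + 6)*(-14) - 186)*(-2859 + 2934) = (15*(-14) - 186)*75 = (-210 - 186)*75 = -396*75 = -29700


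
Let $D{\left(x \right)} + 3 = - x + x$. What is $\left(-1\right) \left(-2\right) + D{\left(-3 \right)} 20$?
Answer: $-58$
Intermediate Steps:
$D{\left(x \right)} = -3$ ($D{\left(x \right)} = -3 + \left(- x + x\right) = -3 + 0 = -3$)
$\left(-1\right) \left(-2\right) + D{\left(-3 \right)} 20 = \left(-1\right) \left(-2\right) - 60 = 2 - 60 = -58$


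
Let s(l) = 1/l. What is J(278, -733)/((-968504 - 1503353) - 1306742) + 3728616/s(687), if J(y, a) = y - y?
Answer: 2561559192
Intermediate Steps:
J(y, a) = 0
J(278, -733)/((-968504 - 1503353) - 1306742) + 3728616/s(687) = 0/((-968504 - 1503353) - 1306742) + 3728616/(1/687) = 0/(-2471857 - 1306742) + 3728616/(1/687) = 0/(-3778599) + 3728616*687 = 0*(-1/3778599) + 2561559192 = 0 + 2561559192 = 2561559192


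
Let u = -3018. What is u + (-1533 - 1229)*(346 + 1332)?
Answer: -4637654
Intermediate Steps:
u + (-1533 - 1229)*(346 + 1332) = -3018 + (-1533 - 1229)*(346 + 1332) = -3018 - 2762*1678 = -3018 - 4634636 = -4637654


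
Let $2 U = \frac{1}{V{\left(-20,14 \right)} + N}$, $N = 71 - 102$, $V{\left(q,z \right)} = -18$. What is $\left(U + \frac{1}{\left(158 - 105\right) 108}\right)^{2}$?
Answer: $\frac{7912969}{78666786576} \approx 0.00010059$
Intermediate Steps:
$N = -31$ ($N = 71 - 102 = -31$)
$U = - \frac{1}{98}$ ($U = \frac{1}{2 \left(-18 - 31\right)} = \frac{1}{2 \left(-49\right)} = \frac{1}{2} \left(- \frac{1}{49}\right) = - \frac{1}{98} \approx -0.010204$)
$\left(U + \frac{1}{\left(158 - 105\right) 108}\right)^{2} = \left(- \frac{1}{98} + \frac{1}{\left(158 - 105\right) 108}\right)^{2} = \left(- \frac{1}{98} + \frac{1}{53} \cdot \frac{1}{108}\right)^{2} = \left(- \frac{1}{98} + \frac{1}{5724}\right)^{2} = \left(- \frac{2813}{280476}\right)^{2} = \frac{7912969}{78666786576}$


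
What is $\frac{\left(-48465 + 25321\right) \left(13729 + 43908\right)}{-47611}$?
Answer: $\frac{1333950728}{47611} \approx 28018.0$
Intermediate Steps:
$\frac{\left(-48465 + 25321\right) \left(13729 + 43908\right)}{-47611} = \left(-23144\right) 57637 \left(- \frac{1}{47611}\right) = \left(-1333950728\right) \left(- \frac{1}{47611}\right) = \frac{1333950728}{47611}$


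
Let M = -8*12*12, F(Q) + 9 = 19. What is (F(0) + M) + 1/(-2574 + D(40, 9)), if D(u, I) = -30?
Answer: -2973769/2604 ≈ -1142.0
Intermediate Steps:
F(Q) = 10 (F(Q) = -9 + 19 = 10)
M = -1152 (M = -96*12 = -1152)
(F(0) + M) + 1/(-2574 + D(40, 9)) = (10 - 1152) + 1/(-2574 - 30) = -1142 + 1/(-2604) = -1142 - 1/2604 = -2973769/2604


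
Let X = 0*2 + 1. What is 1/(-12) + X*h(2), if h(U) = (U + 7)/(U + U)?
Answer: 13/6 ≈ 2.1667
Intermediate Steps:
h(U) = (7 + U)/(2*U) (h(U) = (7 + U)/((2*U)) = (7 + U)*(1/(2*U)) = (7 + U)/(2*U))
X = 1 (X = 0 + 1 = 1)
1/(-12) + X*h(2) = 1/(-12) + 1*((½)*(7 + 2)/2) = -1/12 + 1*((½)*(½)*9) = -1/12 + 1*(9/4) = -1/12 + 9/4 = 13/6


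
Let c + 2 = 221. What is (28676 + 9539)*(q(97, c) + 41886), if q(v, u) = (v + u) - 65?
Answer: 1610265455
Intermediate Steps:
c = 219 (c = -2 + 221 = 219)
q(v, u) = -65 + u + v (q(v, u) = (u + v) - 65 = -65 + u + v)
(28676 + 9539)*(q(97, c) + 41886) = (28676 + 9539)*((-65 + 219 + 97) + 41886) = 38215*(251 + 41886) = 38215*42137 = 1610265455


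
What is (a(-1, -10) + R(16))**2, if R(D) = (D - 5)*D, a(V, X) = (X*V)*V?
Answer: 27556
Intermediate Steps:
a(V, X) = X*V**2 (a(V, X) = (V*X)*V = X*V**2)
R(D) = D*(-5 + D) (R(D) = (-5 + D)*D = D*(-5 + D))
(a(-1, -10) + R(16))**2 = (-10*(-1)**2 + 16*(-5 + 16))**2 = (-10*1 + 16*11)**2 = (-10 + 176)**2 = 166**2 = 27556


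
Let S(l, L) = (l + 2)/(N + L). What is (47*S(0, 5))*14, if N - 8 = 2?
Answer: 1316/15 ≈ 87.733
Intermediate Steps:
N = 10 (N = 8 + 2 = 10)
S(l, L) = (2 + l)/(10 + L) (S(l, L) = (l + 2)/(10 + L) = (2 + l)/(10 + L))
(47*S(0, 5))*14 = (47*((2 + 0)/(10 + 5)))*14 = (47*(2/15))*14 = (94/15)*14 = 1316/15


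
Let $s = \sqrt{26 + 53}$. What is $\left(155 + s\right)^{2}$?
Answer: $\left(155 + \sqrt{79}\right)^{2} \approx 26859.0$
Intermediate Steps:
$s = \sqrt{79} \approx 8.8882$
$\left(155 + s\right)^{2} = \left(155 + \sqrt{79}\right)^{2}$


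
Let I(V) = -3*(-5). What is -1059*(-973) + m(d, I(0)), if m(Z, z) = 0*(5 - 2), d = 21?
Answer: 1030407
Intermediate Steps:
I(V) = 15
m(Z, z) = 0 (m(Z, z) = 0*3 = 0)
-1059*(-973) + m(d, I(0)) = -1059*(-973) + 0 = 1030407 + 0 = 1030407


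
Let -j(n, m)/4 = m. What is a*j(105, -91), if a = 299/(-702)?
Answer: -4186/27 ≈ -155.04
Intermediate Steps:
a = -23/54 (a = 299*(-1/702) = -23/54 ≈ -0.42593)
j(n, m) = -4*m
a*j(105, -91) = -(-46)*(-91)/27 = -23/54*364 = -4186/27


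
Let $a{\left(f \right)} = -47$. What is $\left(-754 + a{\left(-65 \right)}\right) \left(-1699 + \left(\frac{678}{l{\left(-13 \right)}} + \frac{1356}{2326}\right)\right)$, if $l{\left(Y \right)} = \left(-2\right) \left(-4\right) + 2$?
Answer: $\frac{7595112438}{5815} \approx 1.3061 \cdot 10^{6}$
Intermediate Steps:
$l{\left(Y \right)} = 10$ ($l{\left(Y \right)} = 8 + 2 = 10$)
$\left(-754 + a{\left(-65 \right)}\right) \left(-1699 + \left(\frac{678}{l{\left(-13 \right)}} + \frac{1356}{2326}\right)\right) = \left(-754 - 47\right) \left(-1699 + \left(\frac{678}{10} + \frac{1356}{2326}\right)\right) = - 801 \left(-1699 + \left(678 \cdot \frac{1}{10} + 1356 \cdot \frac{1}{2326}\right)\right) = - 801 \left(-1699 + \left(\frac{339}{5} + \frac{678}{1163}\right)\right) = - 801 \left(-1699 + \frac{397647}{5815}\right) = \left(-801\right) \left(- \frac{9482038}{5815}\right) = \frac{7595112438}{5815}$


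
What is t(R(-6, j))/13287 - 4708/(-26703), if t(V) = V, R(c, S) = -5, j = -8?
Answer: 483889/2750409 ≈ 0.17593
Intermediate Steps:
t(R(-6, j))/13287 - 4708/(-26703) = -5/13287 - 4708/(-26703) = -5*1/13287 - 4708*(-1/26703) = -5/13287 + 4708/26703 = 483889/2750409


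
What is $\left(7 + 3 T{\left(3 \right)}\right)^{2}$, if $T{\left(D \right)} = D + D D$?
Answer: $1849$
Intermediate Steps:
$T{\left(D \right)} = D + D^{2}$
$\left(7 + 3 T{\left(3 \right)}\right)^{2} = \left(7 + 3 \cdot 3 \left(1 + 3\right)\right)^{2} = \left(7 + 3 \cdot 3 \cdot 4\right)^{2} = \left(7 + 3 \cdot 12\right)^{2} = \left(7 + 36\right)^{2} = 43^{2} = 1849$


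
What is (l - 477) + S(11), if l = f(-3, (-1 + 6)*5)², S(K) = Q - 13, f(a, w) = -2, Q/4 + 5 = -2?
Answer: -514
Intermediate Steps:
Q = -28 (Q = -20 + 4*(-2) = -20 - 8 = -28)
S(K) = -41 (S(K) = -28 - 13 = -41)
l = 4 (l = (-2)² = 4)
(l - 477) + S(11) = (4 - 477) - 41 = -473 - 41 = -514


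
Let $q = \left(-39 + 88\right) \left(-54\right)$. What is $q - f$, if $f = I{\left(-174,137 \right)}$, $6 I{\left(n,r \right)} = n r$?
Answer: $1327$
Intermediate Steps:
$I{\left(n,r \right)} = \frac{n r}{6}$
$f = -3973$ ($f = \frac{1}{6} \left(-174\right) 137 = -3973$)
$q = -2646$ ($q = 49 \left(-54\right) = -2646$)
$q - f = -2646 - -3973 = -2646 + 3973 = 1327$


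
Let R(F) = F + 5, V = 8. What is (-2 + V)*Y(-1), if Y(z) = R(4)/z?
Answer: -54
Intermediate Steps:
R(F) = 5 + F
Y(z) = 9/z (Y(z) = (5 + 4)/z = 9/z)
(-2 + V)*Y(-1) = (-2 + 8)*(9/(-1)) = 6*(9*(-1)) = 6*(-9) = -54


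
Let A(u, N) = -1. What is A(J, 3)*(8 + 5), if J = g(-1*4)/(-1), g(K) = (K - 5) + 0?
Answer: -13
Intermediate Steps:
g(K) = -5 + K (g(K) = (-5 + K) + 0 = -5 + K)
J = 9 (J = (-5 - 1*4)/(-1) = (-5 - 4)*(-1) = -9*(-1) = 9)
A(J, 3)*(8 + 5) = -(8 + 5) = -1*13 = -13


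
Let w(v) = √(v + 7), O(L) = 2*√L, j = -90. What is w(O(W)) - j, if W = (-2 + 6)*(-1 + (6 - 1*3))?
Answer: 90 + √(7 + 4*√2) ≈ 93.558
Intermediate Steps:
W = 8 (W = 4*(-1 + (6 - 3)) = 4*(-1 + 3) = 4*2 = 8)
w(v) = √(7 + v)
w(O(W)) - j = √(7 + 2*√8) - 1*(-90) = √(7 + 2*(2*√2)) + 90 = √(7 + 4*√2) + 90 = 90 + √(7 + 4*√2)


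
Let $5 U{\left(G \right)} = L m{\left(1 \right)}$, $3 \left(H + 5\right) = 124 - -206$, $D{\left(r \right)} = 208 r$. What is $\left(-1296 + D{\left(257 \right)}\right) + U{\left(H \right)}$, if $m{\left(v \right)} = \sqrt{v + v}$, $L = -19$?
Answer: $52160 - \frac{19 \sqrt{2}}{5} \approx 52155.0$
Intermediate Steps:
$m{\left(v \right)} = \sqrt{2} \sqrt{v}$ ($m{\left(v \right)} = \sqrt{2 v} = \sqrt{2} \sqrt{v}$)
$H = 105$ ($H = -5 + \frac{124 - -206}{3} = -5 + \frac{124 + 206}{3} = -5 + \frac{1}{3} \cdot 330 = -5 + 110 = 105$)
$U{\left(G \right)} = - \frac{19 \sqrt{2}}{5}$ ($U{\left(G \right)} = \frac{\left(-19\right) \sqrt{2} \sqrt{1}}{5} = \frac{\left(-19\right) \sqrt{2} \cdot 1}{5} = \frac{\left(-19\right) \sqrt{2}}{5} = - \frac{19 \sqrt{2}}{5}$)
$\left(-1296 + D{\left(257 \right)}\right) + U{\left(H \right)} = \left(-1296 + 208 \cdot 257\right) - \frac{19 \sqrt{2}}{5} = \left(-1296 + 53456\right) - \frac{19 \sqrt{2}}{5} = 52160 - \frac{19 \sqrt{2}}{5}$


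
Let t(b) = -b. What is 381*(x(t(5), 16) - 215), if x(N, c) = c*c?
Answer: 15621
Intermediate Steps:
x(N, c) = c**2
381*(x(t(5), 16) - 215) = 381*(16**2 - 215) = 381*(256 - 215) = 381*41 = 15621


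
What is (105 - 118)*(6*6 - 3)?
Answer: -429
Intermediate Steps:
(105 - 118)*(6*6 - 3) = -13*(36 - 3) = -13*33 = -429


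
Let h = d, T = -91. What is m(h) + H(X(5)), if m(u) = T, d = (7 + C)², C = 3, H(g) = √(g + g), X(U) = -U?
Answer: -91 + I*√10 ≈ -91.0 + 3.1623*I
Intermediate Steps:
H(g) = √2*√g (H(g) = √(2*g) = √2*√g)
d = 100 (d = (7 + 3)² = 10² = 100)
h = 100
m(u) = -91
m(h) + H(X(5)) = -91 + √2*√(-1*5) = -91 + √2*√(-5) = -91 + √2*(I*√5) = -91 + I*√10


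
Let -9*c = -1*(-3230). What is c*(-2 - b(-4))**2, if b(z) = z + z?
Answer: -12920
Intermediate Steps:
b(z) = 2*z
c = -3230/9 (c = -(-1)*(-3230)/9 = -1/9*3230 = -3230/9 ≈ -358.89)
c*(-2 - b(-4))**2 = -3230*(-2 - 2*(-4))**2/9 = -3230*(-2 - 1*(-8))**2/9 = -3230*(-2 + 8)**2/9 = -3230/9*6**2 = -3230/9*36 = -12920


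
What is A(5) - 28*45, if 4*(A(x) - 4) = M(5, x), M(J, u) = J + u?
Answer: -2507/2 ≈ -1253.5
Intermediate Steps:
A(x) = 21/4 + x/4 (A(x) = 4 + (5 + x)/4 = 4 + (5/4 + x/4) = 21/4 + x/4)
A(5) - 28*45 = (21/4 + (¼)*5) - 28*45 = (21/4 + 5/4) - 1260 = 13/2 - 1260 = -2507/2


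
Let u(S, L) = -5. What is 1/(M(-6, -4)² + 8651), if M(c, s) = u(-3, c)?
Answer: 1/8676 ≈ 0.00011526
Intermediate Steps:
M(c, s) = -5
1/(M(-6, -4)² + 8651) = 1/((-5)² + 8651) = 1/(25 + 8651) = 1/8676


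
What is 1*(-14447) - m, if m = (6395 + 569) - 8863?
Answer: -12548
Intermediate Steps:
m = -1899 (m = 6964 - 8863 = -1899)
1*(-14447) - m = 1*(-14447) - 1*(-1899) = -14447 + 1899 = -12548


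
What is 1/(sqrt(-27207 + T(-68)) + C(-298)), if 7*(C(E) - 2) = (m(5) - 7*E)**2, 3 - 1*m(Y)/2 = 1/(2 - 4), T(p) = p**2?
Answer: 625809/391636927064 - I*sqrt(22583)/391636927064 ≈ 1.5979e-6 - 3.8371e-10*I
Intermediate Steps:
m(Y) = 7 (m(Y) = 6 - 2/(2 - 4) = 6 - 2/(-2) = 6 - 2*(-1/2) = 6 + 1 = 7)
C(E) = 2 + (7 - 7*E)**2/7
1/(sqrt(-27207 + T(-68)) + C(-298)) = 1/(sqrt(-27207 + (-68)**2) + (2 + 7*(-1 - 298)**2)) = 1/(sqrt(-27207 + 4624) + (2 + 7*(-299)**2)) = 1/(sqrt(-22583) + (2 + 7*89401)) = 1/(I*sqrt(22583) + (2 + 625807)) = 1/(I*sqrt(22583) + 625809) = 1/(625809 + I*sqrt(22583))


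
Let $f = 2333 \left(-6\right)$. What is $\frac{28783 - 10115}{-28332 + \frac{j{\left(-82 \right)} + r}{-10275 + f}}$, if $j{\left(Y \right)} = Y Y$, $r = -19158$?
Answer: $- \frac{226564182}{343845101} \approx -0.65891$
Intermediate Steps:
$f = -13998$
$j{\left(Y \right)} = Y^{2}$
$\frac{28783 - 10115}{-28332 + \frac{j{\left(-82 \right)} + r}{-10275 + f}} = \frac{28783 - 10115}{-28332 + \frac{\left(-82\right)^{2} - 19158}{-10275 - 13998}} = \frac{18668}{-28332 + \frac{6724 - 19158}{-24273}} = \frac{18668}{-28332 - - \frac{12434}{24273}} = \frac{18668}{-28332 + \frac{12434}{24273}} = \frac{18668}{- \frac{687690202}{24273}} = 18668 \left(- \frac{24273}{687690202}\right) = - \frac{226564182}{343845101}$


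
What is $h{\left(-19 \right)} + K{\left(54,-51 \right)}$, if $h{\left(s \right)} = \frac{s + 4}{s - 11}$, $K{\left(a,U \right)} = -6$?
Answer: $- \frac{11}{2} \approx -5.5$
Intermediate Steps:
$h{\left(s \right)} = \frac{4 + s}{-11 + s}$
$h{\left(-19 \right)} + K{\left(54,-51 \right)} = \frac{4 - 19}{-11 - 19} - 6 = \frac{1}{-30} \left(-15\right) - 6 = \left(- \frac{1}{30}\right) \left(-15\right) - 6 = \frac{1}{2} - 6 = - \frac{11}{2}$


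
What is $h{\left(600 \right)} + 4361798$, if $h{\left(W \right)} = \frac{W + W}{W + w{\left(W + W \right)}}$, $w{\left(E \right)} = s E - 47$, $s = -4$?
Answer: $\frac{18524554906}{4247} \approx 4.3618 \cdot 10^{6}$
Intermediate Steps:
$w{\left(E \right)} = -47 - 4 E$ ($w{\left(E \right)} = - 4 E - 47 = -47 - 4 E$)
$h{\left(W \right)} = \frac{2 W}{-47 - 7 W}$ ($h{\left(W \right)} = \frac{W + W}{W - \left(47 + 4 \left(W + W\right)\right)} = \frac{2 W}{W - \left(47 + 4 \cdot 2 W\right)} = \frac{2 W}{W - \left(47 + 8 W\right)} = \frac{2 W}{-47 - 7 W}$)
$h{\left(600 \right)} + 4361798 = 2 \cdot 600 \frac{1}{-47 - 4200} + 4361798 = 2 \cdot 600 \frac{1}{-4247} + 4361798 = 2 \cdot 600 \left(- \frac{1}{4247}\right) + 4361798 = - \frac{1200}{4247} + 4361798 = \frac{18524554906}{4247}$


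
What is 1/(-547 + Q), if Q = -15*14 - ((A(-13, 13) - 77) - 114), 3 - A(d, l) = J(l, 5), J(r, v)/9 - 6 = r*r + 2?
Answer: 1/1024 ≈ 0.00097656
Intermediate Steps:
J(r, v) = 72 + 9*r² (J(r, v) = 54 + 9*(r*r + 2) = 54 + 9*(r² + 2) = 54 + 9*(2 + r²) = 54 + (18 + 9*r²) = 72 + 9*r²)
A(d, l) = -69 - 9*l² (A(d, l) = 3 - (72 + 9*l²) = 3 + (-72 - 9*l²) = -69 - 9*l²)
Q = 1571 (Q = -15*14 - (((-69 - 9*13²) - 77) - 114) = -210 - (((-69 - 9*169) - 77) - 114) = -210 - (((-69 - 1521) - 77) - 114) = -210 - ((-1590 - 77) - 114) = -210 - (-1667 - 114) = -210 - 1*(-1781) = -210 + 1781 = 1571)
1/(-547 + Q) = 1/(-547 + 1571) = 1/1024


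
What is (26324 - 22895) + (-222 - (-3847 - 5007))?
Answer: 12061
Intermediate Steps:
(26324 - 22895) + (-222 - (-3847 - 5007)) = 3429 + (-222 - 1*(-8854)) = 3429 + (-222 + 8854) = 3429 + 8632 = 12061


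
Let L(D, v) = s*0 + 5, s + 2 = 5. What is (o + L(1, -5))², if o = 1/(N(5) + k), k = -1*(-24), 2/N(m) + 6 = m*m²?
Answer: 207619281/8168164 ≈ 25.418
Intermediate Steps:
s = 3 (s = -2 + 5 = 3)
N(m) = 2/(-6 + m³) (N(m) = 2/(-6 + m*m²) = 2/(-6 + m³))
L(D, v) = 5 (L(D, v) = 3*0 + 5 = 0 + 5 = 5)
k = 24
o = 119/2858 (o = 1/(2/(-6 + 5³) + 24) = 1/(2/(-6 + 125) + 24) = 1/(2/119 + 24) = 1/(2858/119) = 119/2858 ≈ 0.041637)
(o + L(1, -5))² = (119/2858 + 5)² = (14409/2858)² = 207619281/8168164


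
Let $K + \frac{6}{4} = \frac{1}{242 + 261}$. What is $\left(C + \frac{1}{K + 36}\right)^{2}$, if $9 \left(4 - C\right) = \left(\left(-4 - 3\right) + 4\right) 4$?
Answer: $\frac{311768123044}{10842432129} \approx 28.754$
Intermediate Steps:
$C = \frac{16}{3}$ ($C = 4 - \frac{\left(\left(-4 - 3\right) + 4\right) 4}{9} = 4 - \frac{\left(-7 + 4\right) 4}{9} = 4 - \frac{\left(-3\right) 4}{9} = 4 - - \frac{4}{3} = 4 + \frac{4}{3} = \frac{16}{3} \approx 5.3333$)
$K = - \frac{1507}{1006}$ ($K = - \frac{3}{2} + \frac{1}{242 + 261} = - \frac{3}{2} + \frac{1}{503} = - \frac{1507}{1006} \approx -1.498$)
$\left(C + \frac{1}{K + 36}\right)^{2} = \left(\frac{16}{3} + \frac{1}{- \frac{1507}{1006} + 36}\right)^{2} = \left(\frac{16}{3} + \frac{1}{\frac{34709}{1006}}\right)^{2} = \left(\frac{16}{3} + \frac{1006}{34709}\right)^{2} = \left(\frac{558362}{104127}\right)^{2} = \frac{311768123044}{10842432129}$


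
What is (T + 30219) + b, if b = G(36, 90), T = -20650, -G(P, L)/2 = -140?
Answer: 9849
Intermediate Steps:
G(P, L) = 280 (G(P, L) = -2*(-140) = 280)
b = 280
(T + 30219) + b = (-20650 + 30219) + 280 = 9569 + 280 = 9849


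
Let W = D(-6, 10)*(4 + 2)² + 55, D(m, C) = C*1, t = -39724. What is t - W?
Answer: -40139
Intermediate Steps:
D(m, C) = C
W = 415 (W = 10*(4 + 2)² + 55 = 10*6² + 55 = 10*36 + 55 = 360 + 55 = 415)
t - W = -39724 - 1*415 = -39724 - 415 = -40139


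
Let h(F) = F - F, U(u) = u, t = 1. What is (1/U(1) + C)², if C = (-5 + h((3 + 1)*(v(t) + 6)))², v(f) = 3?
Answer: 676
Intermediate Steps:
h(F) = 0
C = 25 (C = (-5 + 0)² = (-5)² = 25)
(1/U(1) + C)² = (1/1 + 25)² = (1 + 25)² = 26² = 676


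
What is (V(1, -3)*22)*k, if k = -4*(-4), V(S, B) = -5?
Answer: -1760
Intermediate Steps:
k = 16
(V(1, -3)*22)*k = -5*22*16 = -110*16 = -1760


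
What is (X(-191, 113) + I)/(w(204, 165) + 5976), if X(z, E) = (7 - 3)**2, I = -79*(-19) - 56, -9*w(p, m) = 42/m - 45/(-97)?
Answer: 70149915/286933807 ≈ 0.24448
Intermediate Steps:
w(p, m) = -5/97 - 14/(3*m) (w(p, m) = -(42/m - 45/(-97))/9 = -(42/m - 45*(-1/97))/9 = -(42/m + 45/97)/9 = -(45/97 + 42/m)/9 = -5/97 - 14/(3*m))
I = 1445 (I = 1501 - 56 = 1445)
X(z, E) = 16 (X(z, E) = 4**2 = 16)
(X(-191, 113) + I)/(w(204, 165) + 5976) = (16 + 1445)/((1/291)*(-1358 - 15*165)/165 + 5976) = 1461/((1/291)*(1/165)*(-1358 - 2475) + 5976) = 1461/((1/291)*(1/165)*(-3833) + 5976) = 1461/(-3833/48015 + 5976) = 1461/(286933807/48015) = 1461*(48015/286933807) = 70149915/286933807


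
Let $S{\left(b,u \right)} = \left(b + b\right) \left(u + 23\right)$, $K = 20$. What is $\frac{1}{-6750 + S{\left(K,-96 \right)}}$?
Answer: $- \frac{1}{9670} \approx -0.00010341$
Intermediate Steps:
$S{\left(b,u \right)} = 2 b \left(23 + u\right)$
$\frac{1}{-6750 + S{\left(K,-96 \right)}} = \frac{1}{-6750 + 2 \cdot 20 \left(23 - 96\right)} = \frac{1}{-6750 + 2 \cdot 20 \left(-73\right)} = \frac{1}{-6750 - 2920} = \frac{1}{-9670} = - \frac{1}{9670}$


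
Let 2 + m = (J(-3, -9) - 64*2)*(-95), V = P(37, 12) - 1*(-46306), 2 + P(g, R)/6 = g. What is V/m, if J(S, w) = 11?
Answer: 46516/11113 ≈ 4.1857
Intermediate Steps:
P(g, R) = -12 + 6*g
V = 46516 (V = (-12 + 6*37) - 1*(-46306) = (-12 + 222) + 46306 = 210 + 46306 = 46516)
m = 11113 (m = -2 + (11 - 64*2)*(-95) = -2 + (11 - 128)*(-95) = -2 - 117*(-95) = -2 + 11115 = 11113)
V/m = 46516/11113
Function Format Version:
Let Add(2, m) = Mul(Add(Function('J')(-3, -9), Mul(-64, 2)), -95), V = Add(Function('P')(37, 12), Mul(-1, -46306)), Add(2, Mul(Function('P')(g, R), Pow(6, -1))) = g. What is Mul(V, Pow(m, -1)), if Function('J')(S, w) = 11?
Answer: Rational(46516, 11113) ≈ 4.1857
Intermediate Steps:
Function('P')(g, R) = Add(-12, Mul(6, g))
V = 46516 (V = Add(Add(-12, Mul(6, 37)), Mul(-1, -46306)) = Add(Add(-12, 222), 46306) = Add(210, 46306) = 46516)
m = 11113 (m = Add(-2, Mul(Add(11, Mul(-64, 2)), -95)) = Add(-2, Mul(Add(11, -128), -95)) = Add(-2, Mul(-117, -95)) = Add(-2, 11115) = 11113)
Mul(V, Pow(m, -1)) = Mul(46516, Pow(11113, -1)) = Mul(46516, Rational(1, 11113)) = Rational(46516, 11113)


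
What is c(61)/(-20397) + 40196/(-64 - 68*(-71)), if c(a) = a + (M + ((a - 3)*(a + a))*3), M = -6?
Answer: 59873800/8097609 ≈ 7.3940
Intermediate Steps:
c(a) = -6 + a + 6*a*(-3 + a) (c(a) = a + (-6 + ((a - 3)*(a + a))*3) = a + (-6 + ((-3 + a)*(2*a))*3) = a + (-6 + (2*a*(-3 + a))*3) = a + (-6 + 6*a*(-3 + a)) = -6 + a + 6*a*(-3 + a))
c(61)/(-20397) + 40196/(-64 - 68*(-71)) = (-6 - 17*61 + 6*61²)/(-20397) + 40196/(-64 - 68*(-71)) = (-6 - 1037 + 6*3721)*(-1/20397) + 40196/(-64 + 4828) = (-6 - 1037 + 22326)*(-1/20397) + 40196/4764 = 21283*(-1/20397) + 40196*(1/4764) = -21283/20397 + 10049/1191 = 59873800/8097609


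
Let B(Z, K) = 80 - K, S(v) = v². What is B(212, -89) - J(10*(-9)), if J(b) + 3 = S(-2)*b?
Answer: 532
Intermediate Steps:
J(b) = -3 + 4*b (J(b) = -3 + (-2)²*b = -3 + 4*b)
B(212, -89) - J(10*(-9)) = (80 - 1*(-89)) - (-3 + 4*(10*(-9))) = (80 + 89) - (-3 + 4*(-90)) = 169 - (-3 - 360) = 169 - 1*(-363) = 169 + 363 = 532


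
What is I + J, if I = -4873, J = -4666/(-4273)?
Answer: -20817663/4273 ≈ -4871.9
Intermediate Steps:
J = 4666/4273 (J = -4666*(-1/4273) = 4666/4273 ≈ 1.0920)
I + J = -4873 + 4666/4273 = -20817663/4273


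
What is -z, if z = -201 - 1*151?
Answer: 352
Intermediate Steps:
z = -352 (z = -201 - 151 = -352)
-z = -1*(-352) = 352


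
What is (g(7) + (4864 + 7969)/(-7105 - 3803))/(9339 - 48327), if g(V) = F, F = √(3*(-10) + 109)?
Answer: 12833/425281104 - √79/38988 ≈ -0.00019780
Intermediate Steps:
F = √79 (F = √(-30 + 109) = √79 ≈ 8.8882)
g(V) = √79
(g(7) + (4864 + 7969)/(-7105 - 3803))/(9339 - 48327) = (√79 + (4864 + 7969)/(-7105 - 3803))/(9339 - 48327) = (√79 + 12833/(-10908))/(-38988) = (√79 + 12833*(-1/10908))*(-1/38988) = (√79 - 12833/10908)*(-1/38988) = (-12833/10908 + √79)*(-1/38988) = 12833/425281104 - √79/38988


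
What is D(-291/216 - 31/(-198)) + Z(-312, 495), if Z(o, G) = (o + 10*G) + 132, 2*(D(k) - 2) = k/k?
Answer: 9545/2 ≈ 4772.5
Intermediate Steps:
D(k) = 5/2 (D(k) = 2 + (k/k)/2 = 2 + (1/2)*1 = 2 + 1/2 = 5/2)
Z(o, G) = 132 + o + 10*G
D(-291/216 - 31/(-198)) + Z(-312, 495) = 5/2 + (132 - 312 + 10*495) = 5/2 + (132 - 312 + 4950) = 5/2 + 4770 = 9545/2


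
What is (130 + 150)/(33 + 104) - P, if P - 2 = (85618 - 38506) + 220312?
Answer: -36637082/137 ≈ -2.6742e+5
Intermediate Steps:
P = 267426 (P = 2 + ((85618 - 38506) + 220312) = 2 + (47112 + 220312) = 2 + 267424 = 267426)
(130 + 150)/(33 + 104) - P = (130 + 150)/(33 + 104) - 1*267426 = 280/137 - 267426 = -36637082/137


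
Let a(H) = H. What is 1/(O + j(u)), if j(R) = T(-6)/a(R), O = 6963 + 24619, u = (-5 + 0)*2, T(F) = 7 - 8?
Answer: 10/315821 ≈ 3.1664e-5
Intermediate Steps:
T(F) = -1
u = -10 (u = -5*2 = -10)
O = 31582
j(R) = -1/R
1/(O + j(u)) = 1/(31582 - 1/(-10)) = 1/(31582 - 1*(-⅒)) = 1/(31582 + ⅒) = 1/(315821/10) = 10/315821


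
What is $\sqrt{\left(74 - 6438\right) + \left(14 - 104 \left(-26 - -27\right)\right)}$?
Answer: $i \sqrt{6454} \approx 80.337 i$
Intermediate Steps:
$\sqrt{\left(74 - 6438\right) + \left(14 - 104 \left(-26 - -27\right)\right)} = \sqrt{\left(74 - 6438\right) + \left(14 - 104 \left(-26 + 27\right)\right)} = \sqrt{-6364 + \left(14 - 104\right)} = \sqrt{-6364 - 90} = \sqrt{-6454} = i \sqrt{6454}$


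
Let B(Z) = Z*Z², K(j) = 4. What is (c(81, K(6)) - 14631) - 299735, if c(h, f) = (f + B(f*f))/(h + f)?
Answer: -5343402/17 ≈ -3.1432e+5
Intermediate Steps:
B(Z) = Z³
c(h, f) = (f + f⁶)/(f + h) (c(h, f) = (f + (f*f)³)/(h + f) = (f + (f²)³)/(f + h) = (f + f⁶)/(f + h))
(c(81, K(6)) - 14631) - 299735 = ((4 + 4⁶)/(4 + 81) - 14631) - 299735 = ((4 + 4096)/85 - 14631) - 299735 = ((1/85)*4100 - 14631) - 299735 = (820/17 - 14631) - 299735 = -247907/17 - 299735 = -5343402/17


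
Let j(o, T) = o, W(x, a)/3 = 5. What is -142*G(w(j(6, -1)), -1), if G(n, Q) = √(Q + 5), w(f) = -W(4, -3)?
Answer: -284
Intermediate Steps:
W(x, a) = 15 (W(x, a) = 3*5 = 15)
w(f) = -15 (w(f) = -1*15 = -15)
G(n, Q) = √(5 + Q)
-142*G(w(j(6, -1)), -1) = -142*√(5 - 1) = -142*√4 = -142*2 = -284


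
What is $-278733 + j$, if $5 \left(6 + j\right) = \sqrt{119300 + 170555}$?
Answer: $-278739 + \frac{\sqrt{289855}}{5} \approx -2.7863 \cdot 10^{5}$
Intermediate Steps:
$j = -6 + \frac{\sqrt{289855}}{5}$ ($j = -6 + \frac{\sqrt{119300 + 170555}}{5} = -6 + \frac{\sqrt{289855}}{5} \approx 101.68$)
$-278733 + j = -278733 - \left(6 - \frac{\sqrt{289855}}{5}\right) = -278739 + \frac{\sqrt{289855}}{5}$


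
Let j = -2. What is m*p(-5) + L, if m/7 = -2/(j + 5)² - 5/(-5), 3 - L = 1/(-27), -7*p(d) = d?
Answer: 187/27 ≈ 6.9259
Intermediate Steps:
p(d) = -d/7
L = 82/27 (L = 3 - 1/(-27) = 3 - 1*(-1/27) = 3 + 1/27 = 82/27 ≈ 3.0370)
m = 49/9 (m = 7*(-2/(-2 + 5)² - 5/(-5)) = 7*(-2/(3²) - 5*(-⅕)) = 7*(-2/9 + 1) = 7*(7/9) = 49/9 ≈ 5.4444)
m*p(-5) + L = 49*(-⅐*(-5))/9 + 82/27 = (49/9)*(5/7) + 82/27 = 35/9 + 82/27 = 187/27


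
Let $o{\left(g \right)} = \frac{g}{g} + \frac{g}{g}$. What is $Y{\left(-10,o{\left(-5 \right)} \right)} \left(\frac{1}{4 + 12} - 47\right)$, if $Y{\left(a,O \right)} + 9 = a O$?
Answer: $\frac{21779}{16} \approx 1361.2$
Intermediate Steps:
$o{\left(g \right)} = 2$ ($o{\left(g \right)} = 1 + 1 = 2$)
$Y{\left(a,O \right)} = -9 + O a$ ($Y{\left(a,O \right)} = -9 + a O = -9 + O a$)
$Y{\left(-10,o{\left(-5 \right)} \right)} \left(\frac{1}{4 + 12} - 47\right) = \left(-9 + 2 \left(-10\right)\right) \left(\frac{1}{4 + 12} - 47\right) = \left(-9 - 20\right) \left(\frac{1}{16} - 47\right) = - 29 \left(\frac{1}{16} - 47\right) = \left(-29\right) \left(- \frac{751}{16}\right) = \frac{21779}{16}$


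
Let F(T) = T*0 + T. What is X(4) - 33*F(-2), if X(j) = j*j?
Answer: 82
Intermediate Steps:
F(T) = T (F(T) = 0 + T = T)
X(j) = j²
X(4) - 33*F(-2) = 4² - 33*(-2) = 16 + 66 = 82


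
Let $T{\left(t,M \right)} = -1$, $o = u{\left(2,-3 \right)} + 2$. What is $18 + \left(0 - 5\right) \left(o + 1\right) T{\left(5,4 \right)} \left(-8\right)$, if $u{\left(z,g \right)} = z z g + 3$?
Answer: $258$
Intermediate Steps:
$u{\left(z,g \right)} = 3 + g z^{2}$ ($u{\left(z,g \right)} = z^{2} g + 3 = g z^{2} + 3 = 3 + g z^{2}$)
$o = -7$ ($o = \left(3 - 3 \cdot 2^{2}\right) + 2 = \left(3 - 12\right) + 2 = -9 + 2 = -7$)
$18 + \left(0 - 5\right) \left(o + 1\right) T{\left(5,4 \right)} \left(-8\right) = 18 + \left(0 - 5\right) \left(-7 + 1\right) \left(-1\right) \left(-8\right) = 18 + \left(-5\right) \left(-6\right) \left(-1\right) \left(-8\right) = 18 + 30 \left(-1\right) \left(-8\right) = 18 - -240 = 18 + 240 = 258$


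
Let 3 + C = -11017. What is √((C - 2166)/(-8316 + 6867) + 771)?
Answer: √181988765/483 ≈ 27.930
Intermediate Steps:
C = -11020 (C = -3 - 11017 = -11020)
√((C - 2166)/(-8316 + 6867) + 771) = √((-11020 - 2166)/(-8316 + 6867) + 771) = √(-13186/(-1449) + 771) = √(-13186*(-1/1449) + 771) = √(13186/1449 + 771) = √(1130365/1449) = √181988765/483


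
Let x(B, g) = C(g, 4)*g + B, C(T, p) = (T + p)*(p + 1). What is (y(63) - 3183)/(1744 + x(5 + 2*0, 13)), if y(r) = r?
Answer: -1560/1427 ≈ -1.0932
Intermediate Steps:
C(T, p) = (1 + p)*(T + p) (C(T, p) = (T + p)*(1 + p) = (1 + p)*(T + p))
x(B, g) = B + g*(20 + 5*g) (x(B, g) = (g + 4 + 4**2 + g*4)*g + B = (g + 4 + 16 + 4*g)*g + B = (20 + 5*g)*g + B = g*(20 + 5*g) + B = B + g*(20 + 5*g))
(y(63) - 3183)/(1744 + x(5 + 2*0, 13)) = (63 - 3183)/(1744 + ((5 + 2*0) + 5*13*(4 + 13))) = -3120/(1744 + ((5 + 0) + 5*13*17)) = -3120/(1744 + (5 + 1105)) = -3120/(1744 + 1110) = -3120/2854 = -3120*1/2854 = -1560/1427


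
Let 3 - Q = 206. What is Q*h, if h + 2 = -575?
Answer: 117131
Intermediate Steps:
h = -577 (h = -2 - 575 = -577)
Q = -203 (Q = 3 - 1*206 = 3 - 206 = -203)
Q*h = -203*(-577) = 117131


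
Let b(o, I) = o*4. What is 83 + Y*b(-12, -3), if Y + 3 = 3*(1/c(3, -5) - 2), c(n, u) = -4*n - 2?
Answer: 3677/7 ≈ 525.29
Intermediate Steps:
c(n, u) = -2 - 4*n
Y = -129/14 (Y = -3 + 3*(1/(-2 - 4*3) - 2) = -3 + 3*(1/(-2 - 12) - 2) = -3 + 3*(1/(-14) - 2) = -3 + 3*(-1/14 - 2) = -3 + 3*(-29/14) = -3 - 87/14 = -129/14 ≈ -9.2143)
b(o, I) = 4*o
83 + Y*b(-12, -3) = 83 - 258*(-12)/7 = 83 - 129/14*(-48) = 83 + 3096/7 = 3677/7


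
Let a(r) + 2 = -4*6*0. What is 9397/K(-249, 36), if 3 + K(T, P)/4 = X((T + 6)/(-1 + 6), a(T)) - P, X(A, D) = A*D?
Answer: 46985/1164 ≈ 40.365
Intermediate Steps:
a(r) = -2 (a(r) = -2 - 4*6*0 = -2 - 24*0 = -2 + 0 = -2)
K(T, P) = -108/5 - 4*P - 8*T/5 (K(T, P) = -12 + 4*(((T + 6)/(-1 + 6))*(-2) - P) = -12 + 4*(((6 + T)/5)*(-2) - P) = -12 + 4*(((6 + T)*(1/5))*(-2) - P) = -12 + 4*((6/5 + T/5)*(-2) - P) = -12 + 4*((-12/5 - 2*T/5) - P) = -12 + 4*(-12/5 - P - 2*T/5) = -12 + (-48/5 - 4*P - 8*T/5) = -108/5 - 4*P - 8*T/5)
9397/K(-249, 36) = 9397/(-108/5 - 4*36 - 8/5*(-249)) = 9397/(-108/5 - 144 + 1992/5) = 9397/(1164/5) = 9397*(5/1164) = 46985/1164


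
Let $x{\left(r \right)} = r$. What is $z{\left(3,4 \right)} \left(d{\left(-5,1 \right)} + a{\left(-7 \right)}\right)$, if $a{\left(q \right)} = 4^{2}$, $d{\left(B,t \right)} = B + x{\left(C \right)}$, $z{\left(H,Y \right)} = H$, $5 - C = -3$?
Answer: $57$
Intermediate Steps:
$C = 8$ ($C = 5 - -3 = 5 + 3 = 8$)
$d{\left(B,t \right)} = 8 + B$ ($d{\left(B,t \right)} = B + 8 = 8 + B$)
$a{\left(q \right)} = 16$
$z{\left(3,4 \right)} \left(d{\left(-5,1 \right)} + a{\left(-7 \right)}\right) = 3 \left(\left(8 - 5\right) + 16\right) = 3 \left(3 + 16\right) = 3 \cdot 19 = 57$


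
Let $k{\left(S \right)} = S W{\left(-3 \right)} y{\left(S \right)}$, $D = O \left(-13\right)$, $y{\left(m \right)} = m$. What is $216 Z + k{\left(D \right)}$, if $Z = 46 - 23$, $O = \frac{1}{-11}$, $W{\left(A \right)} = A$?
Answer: $\frac{600621}{121} \approx 4963.8$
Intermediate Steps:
$O = - \frac{1}{11} \approx -0.090909$
$Z = 23$ ($Z = 46 - 23 = 23$)
$D = \frac{13}{11}$ ($D = \left(- \frac{1}{11}\right) \left(-13\right) = \frac{13}{11} \approx 1.1818$)
$k{\left(S \right)} = - 3 S^{2}$ ($k{\left(S \right)} = S \left(-3\right) S = - 3 S S = - 3 S^{2}$)
$216 Z + k{\left(D \right)} = 216 \cdot 23 - 3 \left(\frac{13}{11}\right)^{2} = 4968 - \frac{507}{121} = \frac{600621}{121}$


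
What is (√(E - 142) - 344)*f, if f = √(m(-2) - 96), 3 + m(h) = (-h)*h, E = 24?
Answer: I*√103*(-344 + I*√118) ≈ -110.25 - 3491.2*I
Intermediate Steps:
m(h) = -3 - h² (m(h) = -3 + (-h)*h = -3 - h²)
f = I*√103 (f = √((-3 - 1*(-2)²) - 96) = √((-3 - 1*4) - 96) = √((-3 - 4) - 96) = √(-7 - 96) = √(-103) = I*√103 ≈ 10.149*I)
(√(E - 142) - 344)*f = (√(24 - 142) - 344)*(I*√103) = (√(-118) - 344)*(I*√103) = (I*√118 - 344)*(I*√103) = (-344 + I*√118)*(I*√103) = I*√103*(-344 + I*√118)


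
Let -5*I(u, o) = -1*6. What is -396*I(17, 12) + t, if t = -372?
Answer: -4236/5 ≈ -847.20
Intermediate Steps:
I(u, o) = 6/5 (I(u, o) = -(-1)*6/5 = -1/5*(-6) = 6/5)
-396*I(17, 12) + t = -396*6/5 - 372 = -2376/5 - 372 = -4236/5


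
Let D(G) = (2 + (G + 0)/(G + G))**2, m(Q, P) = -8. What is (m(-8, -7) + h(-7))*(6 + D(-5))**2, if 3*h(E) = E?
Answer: -74431/48 ≈ -1550.6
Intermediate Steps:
h(E) = E/3
D(G) = 25/4 (D(G) = (2 + G/((2*G)))**2 = (2 + G*(1/(2*G)))**2 = (2 + 1/2)**2 = (5/2)**2 = 25/4)
(m(-8, -7) + h(-7))*(6 + D(-5))**2 = (-8 + (1/3)*(-7))*(6 + 25/4)**2 = (-8 - 7/3)*(49/4)**2 = -31/3*2401/16 = -74431/48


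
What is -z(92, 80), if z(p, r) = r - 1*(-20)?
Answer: -100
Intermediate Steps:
z(p, r) = 20 + r (z(p, r) = r + 20 = 20 + r)
-z(92, 80) = -(20 + 80) = -1*100 = -100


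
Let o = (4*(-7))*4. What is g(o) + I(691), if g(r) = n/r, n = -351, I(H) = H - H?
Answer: 351/112 ≈ 3.1339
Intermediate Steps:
I(H) = 0
o = -112 (o = -28*4 = -112)
g(r) = -351/r
g(o) + I(691) = -351/(-112) + 0 = -351*(-1/112) + 0 = 351/112 + 0 = 351/112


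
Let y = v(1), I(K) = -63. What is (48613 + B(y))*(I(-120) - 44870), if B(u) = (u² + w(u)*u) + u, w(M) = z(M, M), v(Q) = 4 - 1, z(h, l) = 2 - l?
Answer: -2184732326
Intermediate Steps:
v(Q) = 3
y = 3
w(M) = 2 - M
B(u) = u + u² + u*(2 - u) (B(u) = (u² + (2 - u)*u) + u = (u² + u*(2 - u)) + u = u + u² + u*(2 - u))
(48613 + B(y))*(I(-120) - 44870) = (48613 + 3*3)*(-63 - 44870) = (48613 + 9)*(-44933) = 48622*(-44933) = -2184732326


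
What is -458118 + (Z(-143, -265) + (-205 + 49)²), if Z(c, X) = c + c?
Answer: -434068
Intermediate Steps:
Z(c, X) = 2*c
-458118 + (Z(-143, -265) + (-205 + 49)²) = -458118 + (2*(-143) + (-205 + 49)²) = -458118 + (-286 + (-156)²) = -458118 + (-286 + 24336) = -458118 + 24050 = -434068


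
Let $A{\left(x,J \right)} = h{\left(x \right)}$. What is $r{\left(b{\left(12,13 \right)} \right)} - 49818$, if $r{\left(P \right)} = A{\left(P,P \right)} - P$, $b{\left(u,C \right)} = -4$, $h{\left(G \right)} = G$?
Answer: $-49818$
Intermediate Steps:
$A{\left(x,J \right)} = x$
$r{\left(P \right)} = 0$ ($r{\left(P \right)} = P - P = 0$)
$r{\left(b{\left(12,13 \right)} \right)} - 49818 = 0 - 49818 = -49818$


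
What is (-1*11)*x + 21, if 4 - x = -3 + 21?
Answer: 175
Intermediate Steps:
x = -14 (x = 4 - (-3 + 21) = 4 - 1*18 = 4 - 18 = -14)
(-1*11)*x + 21 = -1*11*(-14) + 21 = -11*(-14) + 21 = 154 + 21 = 175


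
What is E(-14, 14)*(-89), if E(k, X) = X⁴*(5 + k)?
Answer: 30771216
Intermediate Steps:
E(-14, 14)*(-89) = (14⁴*(5 - 14))*(-89) = (38416*(-9))*(-89) = -345744*(-89) = 30771216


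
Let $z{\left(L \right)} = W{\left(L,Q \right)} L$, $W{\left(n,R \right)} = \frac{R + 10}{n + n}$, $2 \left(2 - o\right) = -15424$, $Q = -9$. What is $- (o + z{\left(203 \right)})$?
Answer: $- \frac{15429}{2} \approx -7714.5$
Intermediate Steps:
$o = 7714$ ($o = 2 - -7712 = 2 + 7712 = 7714$)
$W{\left(n,R \right)} = \frac{10 + R}{2 n}$
$z{\left(L \right)} = \frac{1}{2}$ ($z{\left(L \right)} = \frac{10 - 9}{2 L} L = \frac{1}{2} \frac{1}{L} 1 L = \frac{1}{2 L} L = \frac{1}{2}$)
$- (o + z{\left(203 \right)}) = - (7714 + \frac{1}{2}) = \left(-1\right) \frac{15429}{2} = - \frac{15429}{2}$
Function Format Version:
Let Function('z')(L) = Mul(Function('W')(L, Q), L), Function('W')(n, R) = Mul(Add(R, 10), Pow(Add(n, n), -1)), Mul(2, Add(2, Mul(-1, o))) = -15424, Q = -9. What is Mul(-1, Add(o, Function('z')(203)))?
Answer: Rational(-15429, 2) ≈ -7714.5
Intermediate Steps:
o = 7714 (o = Add(2, Mul(Rational(-1, 2), -15424)) = Add(2, 7712) = 7714)
Function('W')(n, R) = Mul(Rational(1, 2), Pow(n, -1), Add(10, R)) (Function('W')(n, R) = Mul(Add(10, R), Pow(Mul(2, n), -1)) = Mul(Add(10, R), Mul(Rational(1, 2), Pow(n, -1))) = Mul(Rational(1, 2), Pow(n, -1), Add(10, R)))
Function('z')(L) = Rational(1, 2) (Function('z')(L) = Mul(Mul(Rational(1, 2), Pow(L, -1), Add(10, -9)), L) = Mul(Mul(Rational(1, 2), Pow(L, -1), 1), L) = Mul(Mul(Rational(1, 2), Pow(L, -1)), L) = Rational(1, 2))
Mul(-1, Add(o, Function('z')(203))) = Mul(-1, Add(7714, Rational(1, 2))) = Mul(-1, Rational(15429, 2)) = Rational(-15429, 2)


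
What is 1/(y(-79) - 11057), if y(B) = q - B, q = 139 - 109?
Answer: -1/10948 ≈ -9.1341e-5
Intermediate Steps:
q = 30
y(B) = 30 - B
1/(y(-79) - 11057) = 1/((30 - 1*(-79)) - 11057) = 1/((30 + 79) - 11057) = 1/(109 - 11057) = 1/(-10948) = -1/10948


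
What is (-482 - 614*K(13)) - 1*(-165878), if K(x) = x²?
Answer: 61630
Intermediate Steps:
(-482 - 614*K(13)) - 1*(-165878) = (-482 - 614*13²) - 1*(-165878) = (-482 - 614*169) + 165878 = (-482 - 103766) + 165878 = -104248 + 165878 = 61630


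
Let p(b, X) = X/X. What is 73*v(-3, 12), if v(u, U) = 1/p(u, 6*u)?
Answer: 73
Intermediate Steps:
p(b, X) = 1
v(u, U) = 1 (v(u, U) = 1/1 = 1)
73*v(-3, 12) = 73*1 = 73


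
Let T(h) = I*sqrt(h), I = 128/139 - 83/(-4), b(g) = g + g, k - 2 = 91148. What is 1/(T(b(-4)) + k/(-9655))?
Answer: -1360280707460/554177567612961 - 6244969939171*I*sqrt(2)/554177567612961 ≈ -0.0024546 - 0.015937*I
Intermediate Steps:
k = 91150 (k = 2 + 91148 = 91150)
b(g) = 2*g
I = 12049/556 (I = 128*(1/139) - 83*(-1/4) = 128/139 + 83/4 = 12049/556 ≈ 21.671)
T(h) = 12049*sqrt(h)/556
1/(T(b(-4)) + k/(-9655)) = 1/(12049*sqrt(2*(-4))/556 + 91150/(-9655)) = 1/(12049*sqrt(-8)/556 + 91150*(-1/9655)) = 1/(12049*(2*I*sqrt(2))/556 - 18230/1931) = 1/(12049*I*sqrt(2)/278 - 18230/1931) = 1/(-18230/1931 + 12049*I*sqrt(2)/278)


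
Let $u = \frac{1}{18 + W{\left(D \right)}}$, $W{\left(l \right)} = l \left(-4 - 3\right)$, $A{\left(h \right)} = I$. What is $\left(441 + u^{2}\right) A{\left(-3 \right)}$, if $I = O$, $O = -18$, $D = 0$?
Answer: $- \frac{142885}{18} \approx -7938.1$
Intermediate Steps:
$I = -18$
$A{\left(h \right)} = -18$
$W{\left(l \right)} = - 7 l$ ($W{\left(l \right)} = l \left(-7\right) = - 7 l$)
$u = \frac{1}{18}$ ($u = \frac{1}{18 - 0} = \frac{1}{18 + 0} = \frac{1}{18} \approx 0.055556$)
$\left(441 + u^{2}\right) A{\left(-3 \right)} = \left(441 + \left(\frac{1}{18}\right)^{2}\right) \left(-18\right) = \left(441 + \frac{1}{324}\right) \left(-18\right) = \frac{142885}{324} \left(-18\right) = - \frac{142885}{18}$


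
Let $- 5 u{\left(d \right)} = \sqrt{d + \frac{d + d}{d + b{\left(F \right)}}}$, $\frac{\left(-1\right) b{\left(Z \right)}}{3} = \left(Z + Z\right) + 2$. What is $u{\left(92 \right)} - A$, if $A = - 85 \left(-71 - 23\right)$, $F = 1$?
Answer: $-7990 - \frac{\sqrt{9430}}{50} \approx -7991.9$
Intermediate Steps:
$b{\left(Z \right)} = -6 - 6 Z$ ($b{\left(Z \right)} = - 3 \left(\left(Z + Z\right) + 2\right) = - 3 \left(2 Z + 2\right) = - 3 \left(2 + 2 Z\right) = -6 - 6 Z$)
$u{\left(d \right)} = - \frac{\sqrt{d + \frac{2 d}{-12 + d}}}{5}$ ($u{\left(d \right)} = - \frac{\sqrt{d + \frac{d + d}{d - 12}}}{5} = - \frac{\sqrt{d + \frac{2 d}{d - 12}}}{5} = - \frac{\sqrt{d + \frac{2 d}{-12 + d}}}{5}$)
$A = 7990$ ($A = \left(-85\right) \left(-94\right) = 7990$)
$u{\left(92 \right)} - A = - \frac{\sqrt{\frac{92 \left(-10 + 92\right)}{-12 + 92}}}{5} - 7990 = - \frac{\sqrt{92 \cdot \frac{1}{80} \cdot 82}}{5} - 7990 = - \frac{\sqrt{\frac{943}{10}}}{5} - 7990 = - \frac{\frac{1}{10} \sqrt{9430}}{5} - 7990 = - \frac{\sqrt{9430}}{50} - 7990 = -7990 - \frac{\sqrt{9430}}{50}$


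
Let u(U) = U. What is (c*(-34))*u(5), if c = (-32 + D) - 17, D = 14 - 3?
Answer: 6460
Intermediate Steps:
D = 11
c = -38 (c = (-32 + 11) - 17 = -21 - 17 = -38)
(c*(-34))*u(5) = -38*(-34)*5 = 1292*5 = 6460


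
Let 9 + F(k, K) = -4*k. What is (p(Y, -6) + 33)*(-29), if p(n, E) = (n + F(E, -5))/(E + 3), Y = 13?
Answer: -2059/3 ≈ -686.33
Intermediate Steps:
F(k, K) = -9 - 4*k
p(n, E) = (-9 + n - 4*E)/(3 + E) (p(n, E) = (n + (-9 - 4*E))/(E + 3) = (-9 + n - 4*E)/(3 + E))
(p(Y, -6) + 33)*(-29) = ((-9 + 13 - 4*(-6))/(3 - 6) + 33)*(-29) = ((-9 + 13 + 24)/(-3) + 33)*(-29) = (-1/3*28 + 33)*(-29) = (-28/3 + 33)*(-29) = (71/3)*(-29) = -2059/3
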